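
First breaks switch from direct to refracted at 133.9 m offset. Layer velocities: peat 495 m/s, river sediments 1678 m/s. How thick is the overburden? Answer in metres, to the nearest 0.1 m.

h = (x_cross/2)·√((V₂−V₁)/(V₂+V₁)).
(V₂−V₁)/(V₂+V₁) = (1678−495)/(1678+495) = 0.5444; √ = 0.7378.
h = (133.9/2)·0.7378 = 49.40 m.

49.4 m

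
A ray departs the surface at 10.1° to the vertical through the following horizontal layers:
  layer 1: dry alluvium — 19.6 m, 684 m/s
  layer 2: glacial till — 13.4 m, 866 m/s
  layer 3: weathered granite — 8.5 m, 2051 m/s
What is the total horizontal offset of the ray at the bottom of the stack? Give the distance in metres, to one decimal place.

11.8 m

Apply Snell's law at each interface; in layer i the horizontal offset is hᵢ·tan θᵢ.
Layer 1: θ = 10.10°; offset = 19.6·tan 10.10° = 3.491 m.
Layer 2: sin θ = 866·sin 10.1°/684 = 0.2220, θ = 12.83°; offset = 13.4·tan 12.83° = 3.051 m.
Layer 3: sin θ = 2051·sin 10.1°/684 = 0.5258, θ = 31.73°; offset = 8.5·tan 31.73° = 5.255 m.
Σ offsets = 11.797 m.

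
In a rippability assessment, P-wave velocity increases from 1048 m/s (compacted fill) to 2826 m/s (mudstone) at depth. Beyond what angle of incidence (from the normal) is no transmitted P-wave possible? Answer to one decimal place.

Critical incidence: sin θ_c = V₁/V₂ = 1048/2826 = 0.3708.
θ_c = arcsin 0.3708 = 21.77°.

21.8°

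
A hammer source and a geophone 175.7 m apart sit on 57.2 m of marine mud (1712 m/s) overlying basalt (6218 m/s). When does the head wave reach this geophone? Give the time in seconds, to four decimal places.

θ_c = arcsin(V₁/V₂) = arcsin(1712/6218) = 15.98°, cos θ_c = 0.9613.
Intercept time tᵢ = 2h cos θ_c / V₁ = 2·57.2·0.9613/1712 = 0.06424 s.
t = x/V₂ + tᵢ = 175.7/6218 + 0.06424 = 0.09250 s.

0.0925 s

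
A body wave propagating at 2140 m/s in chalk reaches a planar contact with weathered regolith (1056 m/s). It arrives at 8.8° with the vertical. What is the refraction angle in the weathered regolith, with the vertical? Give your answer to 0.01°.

4.33°

Snell's law: sin θ₂ = (V₂/V₁)·sin θ₁ = (1056/2140)·sin 8.8° = 0.0755.
θ₂ = sin⁻¹(0.0755) = 4.33° (from vertical).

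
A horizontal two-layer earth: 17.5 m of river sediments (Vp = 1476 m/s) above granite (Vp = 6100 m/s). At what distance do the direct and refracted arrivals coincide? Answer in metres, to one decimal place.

x_cross = 2h·√((V₂+V₁)/(V₂−V₁)).
(V₂+V₁)/(V₂−V₁) = (6100+1476)/(6100−1476) = 1.6384; √ = 1.2800.
x_cross = 2·17.5·1.2800 = 44.80 m.

44.8 m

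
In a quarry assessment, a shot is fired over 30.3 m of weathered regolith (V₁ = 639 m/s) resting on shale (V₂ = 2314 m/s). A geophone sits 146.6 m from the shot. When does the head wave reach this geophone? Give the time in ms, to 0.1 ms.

t = x/V₂ + 2h·√(V₂²−V₁²)/(V₁V₂).
√(V₂²−V₁²) = √(2314²−639²) = 2224.0 m/s; delay term = 2·30.3·2224.0/(639·2314) = 0.09115 s.
t = 146.6/2314 + 0.09115 = 0.15450 s.

154.5 ms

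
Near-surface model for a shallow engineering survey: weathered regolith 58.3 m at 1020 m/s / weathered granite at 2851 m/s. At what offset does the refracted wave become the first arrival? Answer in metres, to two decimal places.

θ_c = arcsin(1020/2851) = 20.96°, so cos θ_c = 0.9338 and tᵢ = 2h cos θ_c/V₁ = 0.1067 s.
At crossover x/V₁ = x/V₂ + tᵢ ⇒ x = tᵢ/(1/V₁ − 1/V₂) = 0.10675/(9.8039e-04 − 3.5075e-04) = 169.54 m.

169.54 m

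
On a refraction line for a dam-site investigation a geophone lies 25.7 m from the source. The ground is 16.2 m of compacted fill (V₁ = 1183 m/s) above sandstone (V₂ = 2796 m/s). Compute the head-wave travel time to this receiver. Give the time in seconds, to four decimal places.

0.0340 s

t = x/V₂ + 2h·√(V₂²−V₁²)/(V₁V₂).
√(V₂²−V₁²) = √(2796²−1183²) = 2533.4 m/s; delay term = 2·16.2·2533.4/(1183·2796) = 0.02482 s.
t = 25.7/2796 + 0.02482 = 0.03401 s.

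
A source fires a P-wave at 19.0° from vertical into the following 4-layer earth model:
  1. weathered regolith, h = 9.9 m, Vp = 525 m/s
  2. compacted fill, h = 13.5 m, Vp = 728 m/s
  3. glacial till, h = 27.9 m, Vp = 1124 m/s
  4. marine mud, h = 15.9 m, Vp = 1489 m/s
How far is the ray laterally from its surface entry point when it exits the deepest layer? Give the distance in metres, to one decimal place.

75.6 m

Apply Snell's law at each interface; in layer i the horizontal offset is hᵢ·tan θᵢ.
Layer 1: θ = 19.00°; offset = 9.9·tan 19.00° = 3.409 m.
Layer 2: sin θ = 728·sin 19.0°/525 = 0.4515, θ = 26.84°; offset = 13.5·tan 26.84° = 6.830 m.
Layer 3: sin θ = 1124·sin 19.0°/525 = 0.6970, θ = 44.19°; offset = 27.9·tan 44.19° = 27.121 m.
Layer 4: sin θ = 1489·sin 19.0°/525 = 0.9234, θ = 67.42°; offset = 15.9·tan 67.42° = 38.243 m.
Summing the layer offsets gives 75.603 m.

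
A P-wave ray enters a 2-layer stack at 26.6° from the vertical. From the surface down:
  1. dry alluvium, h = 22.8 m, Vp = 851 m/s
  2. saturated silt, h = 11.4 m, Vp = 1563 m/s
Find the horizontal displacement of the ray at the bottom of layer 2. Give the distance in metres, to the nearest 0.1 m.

Apply Snell's law at each interface; in layer i the horizontal offset is hᵢ·tan θᵢ.
Layer 1: θ = 26.60°; offset = 22.8·tan 26.60° = 11.417 m.
Layer 2: sin θ = 1563·sin 26.6°/851 = 0.8224, θ = 55.32°; offset = 11.4·tan 55.32° = 16.478 m.
Total horizontal offset = 27.896 m.

27.9 m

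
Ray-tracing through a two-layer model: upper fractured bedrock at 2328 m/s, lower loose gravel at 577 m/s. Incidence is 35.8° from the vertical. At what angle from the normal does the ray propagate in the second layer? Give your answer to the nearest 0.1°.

sin θ₁/V₁ = sin θ₂/V₂ ⇒ sin θ₂ = 577·sin 35.8°/2328 = 577·0.5850/2328 = 0.1450.
θ₂ = sin⁻¹(0.1450) = 8.34° (from vertical).

8.3°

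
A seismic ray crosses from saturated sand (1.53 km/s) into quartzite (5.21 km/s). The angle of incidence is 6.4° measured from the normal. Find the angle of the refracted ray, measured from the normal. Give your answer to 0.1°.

22.3°

sin θ₁/V₁ = sin θ₂/V₂ ⇒ sin θ₂ = 5.21·sin 6.4°/1.53 = 5.21·0.1115/1.53 = 0.3796.
θ₂ = arcsin 0.3796 = 22.31° from the normal.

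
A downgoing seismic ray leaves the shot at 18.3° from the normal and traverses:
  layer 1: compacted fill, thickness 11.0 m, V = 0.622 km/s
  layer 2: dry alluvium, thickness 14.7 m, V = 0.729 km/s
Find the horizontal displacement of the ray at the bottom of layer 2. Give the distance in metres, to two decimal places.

9.46 m

Apply Snell's law at each interface; in layer i the horizontal offset is hᵢ·tan θᵢ.
Layer 1: θ = 18.30°; offset = 11.0·tan 18.30° = 3.6379 m.
Layer 2: sin θ = 0.729·sin 18.3°/0.622 = 0.3680, θ = 21.59°; offset = 14.7·tan 21.59° = 5.8180 m.
Total horizontal offset = 9.4559 m.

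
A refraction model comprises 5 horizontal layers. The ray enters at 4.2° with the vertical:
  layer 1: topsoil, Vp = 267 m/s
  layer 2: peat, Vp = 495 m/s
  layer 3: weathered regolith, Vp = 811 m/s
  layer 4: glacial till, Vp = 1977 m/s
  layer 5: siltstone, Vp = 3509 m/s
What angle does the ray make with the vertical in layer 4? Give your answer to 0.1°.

Snell's law across each interface conserves sin θ / V, so sin θ_4 = V_4·sin θ₁/V₁.
sin θ_4 = 1977 × sin 4.2° / 267 = 0.5423.
θ_4 = 32.84° from the vertical.

32.8°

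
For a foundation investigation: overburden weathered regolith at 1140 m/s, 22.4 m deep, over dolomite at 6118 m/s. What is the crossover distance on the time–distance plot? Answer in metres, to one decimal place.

θ_c = arcsin(1140/6118) = 10.74°, so cos θ_c = 0.9825 and tᵢ = 2h cos θ_c/V₁ = 0.0386 s.
At crossover x/V₁ = x/V₂ + tᵢ ⇒ x = tᵢ/(1/V₁ − 1/V₂) = 0.03861/(8.7719e-04 − 1.6345e-04) = 54.10 m.

54.1 m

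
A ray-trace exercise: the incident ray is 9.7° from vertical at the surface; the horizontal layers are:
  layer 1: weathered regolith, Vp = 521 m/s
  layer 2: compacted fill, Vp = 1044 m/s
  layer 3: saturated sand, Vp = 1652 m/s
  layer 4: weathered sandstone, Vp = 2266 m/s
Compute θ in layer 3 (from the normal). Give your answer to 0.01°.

32.29°

Ray parameter p = sin 9.7° / 521 = 3.2340e-04 s/m.
sin θ_3 = p·V_3 = 3.2340e-04 × 1652 = 0.5343.
θ_3 = arcsin 0.5343 = 32.29°.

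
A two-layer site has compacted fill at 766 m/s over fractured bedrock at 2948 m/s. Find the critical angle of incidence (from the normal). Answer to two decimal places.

Critical incidence: sin θ_c = V₁/V₂ = 766/2948 = 0.2598.
θ_c = arcsin 0.2598 = 15.06°.

15.06°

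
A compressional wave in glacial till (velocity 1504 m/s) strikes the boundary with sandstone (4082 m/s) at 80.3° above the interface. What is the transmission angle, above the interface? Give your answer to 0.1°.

Convert to the normal: θ₁ = 90° − 80.3° = 9.7°.
Snell's law: sin θ₂ = (V₂/V₁)·sin θ₁ = (4082/1504)·sin 9.7° = 0.4573.
θ₂ = sin⁻¹(0.4573) = 27.21° (from vertical).
From the interface: 90° − 27.21° = 62.79°.

62.8°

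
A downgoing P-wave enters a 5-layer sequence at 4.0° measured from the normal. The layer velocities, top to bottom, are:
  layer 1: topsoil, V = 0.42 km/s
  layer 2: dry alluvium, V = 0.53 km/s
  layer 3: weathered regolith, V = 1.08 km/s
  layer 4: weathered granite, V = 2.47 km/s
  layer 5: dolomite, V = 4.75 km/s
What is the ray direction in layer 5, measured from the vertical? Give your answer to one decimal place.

Ray parameter p = sin 4.0° / 0.42 = 1.6609e-01 s/km.
sin θ_5 = p·V_5 = 1.6609e-01 × 4.75 = 0.7889.
θ_5 = 52.08° from the vertical.

52.1°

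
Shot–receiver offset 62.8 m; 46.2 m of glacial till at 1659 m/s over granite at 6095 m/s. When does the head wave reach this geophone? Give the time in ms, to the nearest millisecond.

64 ms

t = x/V₂ + 2h·√(V₂²−V₁²)/(V₁V₂).
√(V₂²−V₁²) = √(6095²−1659²) = 5864.9 m/s; delay term = 2·46.2·5864.9/(1659·6095) = 0.05359 s.
t = 62.8/6095 + 0.05359 = 0.06390 s.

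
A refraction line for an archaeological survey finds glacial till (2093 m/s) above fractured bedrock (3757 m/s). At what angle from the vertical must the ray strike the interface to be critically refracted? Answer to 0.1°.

33.9°

Critical incidence: sin θ_c = V₁/V₂ = 2093/3757 = 0.5571.
θ_c = arcsin 0.5571 = 33.86°.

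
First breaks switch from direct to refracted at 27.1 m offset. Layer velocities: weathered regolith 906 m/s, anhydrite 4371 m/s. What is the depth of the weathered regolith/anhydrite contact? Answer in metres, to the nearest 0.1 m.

11.0 m

h = (x_cross/2)·√((V₂−V₁)/(V₂+V₁)).
(V₂−V₁)/(V₂+V₁) = (4371−906)/(4371+906) = 0.6566; √ = 0.8103.
h = (27.1/2)·0.8103 = 10.98 m.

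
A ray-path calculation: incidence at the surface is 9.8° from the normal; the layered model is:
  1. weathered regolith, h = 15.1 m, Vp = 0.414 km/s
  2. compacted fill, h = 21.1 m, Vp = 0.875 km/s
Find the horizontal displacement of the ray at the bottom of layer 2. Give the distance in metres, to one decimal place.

Ray parameter p = sin 9.8° / 0.414 km/s = 4.1113e-01 s/km.
Layer 1: θ = 9.80°; offset = 15.1·tan 9.80° = 2.608 m.
Layer 2: sin θ = p·0.875 = 0.3597 → θ = 21.08°; offset = 21.1·tan 21.08° = 8.135 m.
Σ offsets = 10.743 m.

10.7 m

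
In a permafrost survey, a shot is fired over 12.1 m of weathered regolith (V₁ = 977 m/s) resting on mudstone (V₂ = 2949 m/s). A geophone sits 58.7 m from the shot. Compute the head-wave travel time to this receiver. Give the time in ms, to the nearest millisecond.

t = x/V₂ + 2h·√(V₂²−V₁²)/(V₁V₂).
√(V₂²−V₁²) = √(2949²−977²) = 2782.5 m/s; delay term = 2·12.1·2782.5/(977·2949) = 0.02337 s.
t = 58.7/2949 + 0.02337 = 0.04328 s.

43 ms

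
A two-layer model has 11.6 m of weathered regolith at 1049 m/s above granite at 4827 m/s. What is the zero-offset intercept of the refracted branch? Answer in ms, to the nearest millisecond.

22 ms

θ_c = arcsin(V₁/V₂) = arcsin(1049/4827) = 12.55°; cos θ_c = 0.9761.
tᵢ = 2h·cos θ_c / V₁ = 2·11.6·0.9761 / 1049 = 0.02159 s.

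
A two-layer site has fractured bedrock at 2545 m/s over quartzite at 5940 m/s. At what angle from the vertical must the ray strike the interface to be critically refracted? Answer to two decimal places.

At critical incidence the refracted ray runs along the interface (θ₂ = 90°), so sin θ_c = V₁/V₂.
θ_c = arcsin(2545/5940) = arcsin 0.4285 = 25.37°.

25.37°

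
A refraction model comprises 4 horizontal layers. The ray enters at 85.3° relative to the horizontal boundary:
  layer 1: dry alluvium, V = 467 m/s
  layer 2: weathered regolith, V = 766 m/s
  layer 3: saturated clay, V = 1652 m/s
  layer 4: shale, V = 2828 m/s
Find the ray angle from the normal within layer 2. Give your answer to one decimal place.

7.7°

From the normal: θ₁ = 90° − 85.3° = 4.7°.
Ray parameter p = sin 4.7° / 467 = 1.7546e-04 s/m.
sin θ_2 = p·V_2 = 1.7546e-04 × 766 = 0.1344.
θ_2 = arcsin 0.1344 = 7.72°.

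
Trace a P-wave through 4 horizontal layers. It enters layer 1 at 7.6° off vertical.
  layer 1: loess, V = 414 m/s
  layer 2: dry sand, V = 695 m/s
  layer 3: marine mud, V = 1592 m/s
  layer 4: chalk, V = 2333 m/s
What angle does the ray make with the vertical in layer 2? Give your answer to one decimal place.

12.8°

Ray parameter p = sin 7.6° / 414 = 3.1946e-04 s/m.
sin θ_2 = p·V_2 = 3.1946e-04 × 695 = 0.2220.
θ_2 = arcsin 0.2220 = 12.83°.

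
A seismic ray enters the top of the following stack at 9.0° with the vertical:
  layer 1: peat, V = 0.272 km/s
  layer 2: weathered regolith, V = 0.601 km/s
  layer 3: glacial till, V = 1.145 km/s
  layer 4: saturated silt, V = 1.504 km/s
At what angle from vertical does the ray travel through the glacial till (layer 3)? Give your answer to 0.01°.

Snell's law across each interface conserves sin θ / V, so sin θ_3 = V_3·sin θ₁/V₁.
sin θ_3 = 1.145 × sin 9.0° / 0.272 = 0.6585.
θ_3 = 41.19° from the vertical.

41.19°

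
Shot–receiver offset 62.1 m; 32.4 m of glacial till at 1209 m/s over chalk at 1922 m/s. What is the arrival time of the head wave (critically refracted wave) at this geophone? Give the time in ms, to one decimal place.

74.0 ms

θ_c = arcsin(V₁/V₂) = arcsin(1209/1922) = 38.98°, cos θ_c = 0.7774.
Intercept time tᵢ = 2h cos θ_c / V₁ = 2·32.4·0.7774/1209 = 0.04167 s.
t = x/V₂ + tᵢ = 62.1/1922 + 0.04167 = 0.07398 s.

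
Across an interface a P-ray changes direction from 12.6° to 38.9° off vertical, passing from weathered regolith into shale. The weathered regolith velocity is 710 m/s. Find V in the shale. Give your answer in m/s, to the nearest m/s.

Snell's law: sin 12.6°/V₁ = sin 38.9°/V₂.
V₂ = V₁·sin 38.9°/sin 12.6° = 710 × 2.8787 = 2043.86 m/s.

2044 m/s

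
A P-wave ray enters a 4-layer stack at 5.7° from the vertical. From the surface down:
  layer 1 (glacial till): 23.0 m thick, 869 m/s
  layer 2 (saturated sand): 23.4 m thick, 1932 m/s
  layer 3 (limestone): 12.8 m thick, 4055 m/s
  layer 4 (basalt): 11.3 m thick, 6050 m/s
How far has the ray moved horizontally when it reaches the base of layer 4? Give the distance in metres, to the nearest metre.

p = sin θ₁/V₁ = sin 5.7°/869 = 1.1429e-04 s/m is conserved through the stack.
Layer 1: θ = 5.70°; offset = 23.0·tan 5.70° = 2.296 m.
Layer 2: sin θ = p·1932 = 0.2208 → θ = 12.76°; offset = 23.4·tan 12.76° = 5.298 m.
Layer 3: sin θ = p·4055 = 0.4635 → θ = 27.61°; offset = 12.8·tan 27.61° = 6.695 m.
Layer 4: sin θ = p·6050 = 0.6915 → θ = 43.75°; offset = 11.3·tan 43.75° = 10.816 m.
Total horizontal offset = 25.104 m.

25 m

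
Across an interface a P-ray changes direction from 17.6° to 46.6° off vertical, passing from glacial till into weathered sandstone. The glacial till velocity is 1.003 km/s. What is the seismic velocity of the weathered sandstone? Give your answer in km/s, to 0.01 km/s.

2.41 km/s

sin 17.6° = 0.3024; sin 46.6° = 0.7266.
V₂ = V₁·(sin θ₂/sin θ₁) = 1.003·(0.7266/0.3024) = 2.41 km/s.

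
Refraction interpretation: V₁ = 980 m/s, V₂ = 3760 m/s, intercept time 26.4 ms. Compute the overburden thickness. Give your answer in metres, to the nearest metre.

13 m

θ_c = arcsin(980/3760) = 15.11°; cos θ_c = 0.9654.
tᵢ = 2h cos θ_c/V₁ ⇒ h = tᵢ·V₁/(2 cos θ_c) = 0.0264·980/(2·0.9654) = 13.40 m.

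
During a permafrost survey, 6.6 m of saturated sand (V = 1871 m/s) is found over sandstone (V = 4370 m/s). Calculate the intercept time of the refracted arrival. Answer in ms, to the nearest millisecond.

6 ms

θ_c = arcsin(V₁/V₂) = arcsin(1871/4370) = 25.35°; cos θ_c = 0.9037.
tᵢ = 2h·cos θ_c / V₁ = 2·6.6·0.9037 / 1871 = 0.00638 s.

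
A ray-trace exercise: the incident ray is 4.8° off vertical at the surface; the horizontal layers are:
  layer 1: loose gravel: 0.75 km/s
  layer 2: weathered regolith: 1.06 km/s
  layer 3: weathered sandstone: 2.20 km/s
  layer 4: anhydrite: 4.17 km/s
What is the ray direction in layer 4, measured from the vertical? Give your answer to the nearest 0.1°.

Ray parameter p = sin 4.8° / 0.75 = 1.1157e-01 s/km.
sin θ_4 = p·V_4 = 1.1157e-01 × 4.17 = 0.4652.
θ_4 = 27.73° from the vertical.

27.7°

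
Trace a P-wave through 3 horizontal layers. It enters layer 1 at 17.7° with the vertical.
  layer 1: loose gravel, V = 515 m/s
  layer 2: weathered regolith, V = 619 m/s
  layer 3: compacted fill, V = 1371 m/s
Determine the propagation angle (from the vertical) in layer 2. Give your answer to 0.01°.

Snell's law across each interface conserves sin θ / V, so sin θ_2 = V_2·sin θ₁/V₁.
sin θ_2 = 619 × sin 17.7° / 515 = 0.3654.
θ_2 = arcsin 0.3654 = 21.43°.

21.43°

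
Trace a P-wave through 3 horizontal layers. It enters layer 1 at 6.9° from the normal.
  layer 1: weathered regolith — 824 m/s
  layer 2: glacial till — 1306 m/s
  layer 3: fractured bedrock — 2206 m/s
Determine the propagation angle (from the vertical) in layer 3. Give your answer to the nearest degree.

Ray parameter p = sin 6.9° / 824 = 1.4580e-04 s/m.
sin θ_3 = p·V_3 = 1.4580e-04 × 2206 = 0.3216.
θ_3 = arcsin 0.3216 = 18.76°.

19°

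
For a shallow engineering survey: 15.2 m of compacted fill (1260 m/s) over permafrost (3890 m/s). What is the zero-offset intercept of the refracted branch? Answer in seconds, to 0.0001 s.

θ_c = arcsin(V₁/V₂) = arcsin(1260/3890) = 18.90°; cos θ_c = 0.9461.
tᵢ = 2h·cos θ_c / V₁ = 2·15.2·0.9461 / 1260 = 0.02283 s.

0.0228 s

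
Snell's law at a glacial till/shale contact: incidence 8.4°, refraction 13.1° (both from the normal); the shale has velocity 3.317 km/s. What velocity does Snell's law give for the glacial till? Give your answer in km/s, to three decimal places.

Snell's law: sin 8.4°/V₁ = sin 13.1°/V₂.
V₁ = V₂·sin 8.4°/sin 13.1° = 3.317 × 0.6445 = 2.138 km/s.

2.138 km/s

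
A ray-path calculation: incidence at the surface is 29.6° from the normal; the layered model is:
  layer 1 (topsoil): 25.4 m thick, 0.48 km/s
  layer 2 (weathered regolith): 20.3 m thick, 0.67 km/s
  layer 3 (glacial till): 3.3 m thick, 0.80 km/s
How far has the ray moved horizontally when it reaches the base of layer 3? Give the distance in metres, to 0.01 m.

Apply Snell's law at each interface; in layer i the horizontal offset is hᵢ·tan θᵢ.
Layer 1: θ = 29.60°; offset = 25.4·tan 29.60° = 14.4292 m.
Layer 2: sin θ = 0.67·sin 29.6°/0.48 = 0.6895, θ = 43.59°; offset = 20.3·tan 43.59° = 19.3229 m.
Layer 3: sin θ = 0.80·sin 29.6°/0.48 = 0.8232, θ = 55.41°; offset = 3.3·tan 55.41° = 4.7854 m.
Total horizontal offset = 38.5376 m.

38.54 m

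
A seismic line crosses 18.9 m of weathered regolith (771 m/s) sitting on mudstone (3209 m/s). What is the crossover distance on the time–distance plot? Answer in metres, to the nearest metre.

48 m

θ_c = arcsin(771/3209) = 13.90°, so cos θ_c = 0.9707 and tᵢ = 2h cos θ_c/V₁ = 0.0476 s.
At crossover x/V₁ = x/V₂ + tᵢ ⇒ x = tᵢ/(1/V₁ − 1/V₂) = 0.04759/(1.2970e-03 − 3.1162e-04) = 48.30 m.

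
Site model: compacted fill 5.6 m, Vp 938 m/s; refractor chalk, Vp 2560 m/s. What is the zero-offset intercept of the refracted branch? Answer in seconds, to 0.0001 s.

tᵢ = 2h·√(V₂²−V₁²)/(V₁V₂).
√(V₂²−V₁²) = √(2560²−938²) = 2382.0 m/s.
tᵢ = 2·5.6·2382.0/(938·2560) = 0.01111 s.

0.0111 s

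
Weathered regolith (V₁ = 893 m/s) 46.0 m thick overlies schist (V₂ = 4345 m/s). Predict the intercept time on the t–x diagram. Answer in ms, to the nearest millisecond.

101 ms

tᵢ = 2h·√(V₂²−V₁²)/(V₁V₂).
√(V₂²−V₁²) = √(4345²−893²) = 4252.2 m/s.
tᵢ = 2·46.0·4252.2/(893·4345) = 0.10082 s.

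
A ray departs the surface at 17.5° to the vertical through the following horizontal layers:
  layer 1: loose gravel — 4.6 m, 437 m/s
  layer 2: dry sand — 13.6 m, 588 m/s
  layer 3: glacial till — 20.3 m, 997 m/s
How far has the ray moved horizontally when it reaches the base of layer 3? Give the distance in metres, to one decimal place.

Apply Snell's law at each interface; in layer i the horizontal offset is hᵢ·tan θᵢ.
Layer 1: θ = 17.50°; offset = 4.6·tan 17.50° = 1.450 m.
Layer 2: sin θ = 588·sin 17.5°/437 = 0.4046, θ = 23.87°; offset = 13.6·tan 23.87° = 6.017 m.
Layer 3: sin θ = 997·sin 17.5°/437 = 0.6860, θ = 43.32°; offset = 20.3·tan 43.32° = 19.142 m.
Summing the layer offsets gives 26.610 m.

26.6 m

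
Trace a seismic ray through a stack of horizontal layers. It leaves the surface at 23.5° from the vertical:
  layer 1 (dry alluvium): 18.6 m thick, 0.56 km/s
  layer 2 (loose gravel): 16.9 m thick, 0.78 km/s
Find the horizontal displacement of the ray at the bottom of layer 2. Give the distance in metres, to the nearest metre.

Apply Snell's law at each interface; in layer i the horizontal offset is hᵢ·tan θᵢ.
Layer 1: θ = 23.50°; offset = 18.6·tan 23.50° = 8.088 m.
Layer 2: sin θ = 0.78·sin 23.5°/0.56 = 0.5554, θ = 33.74°; offset = 16.9·tan 33.74° = 11.287 m.
Summing the layer offsets gives 19.375 m.

19 m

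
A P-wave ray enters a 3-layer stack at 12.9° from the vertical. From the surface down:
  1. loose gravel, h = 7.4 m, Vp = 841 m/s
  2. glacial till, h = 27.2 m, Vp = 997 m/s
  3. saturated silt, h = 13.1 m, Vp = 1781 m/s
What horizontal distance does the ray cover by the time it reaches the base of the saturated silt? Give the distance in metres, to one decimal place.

Apply Snell's law at each interface; in layer i the horizontal offset is hᵢ·tan θᵢ.
Layer 1: θ = 12.90°; offset = 7.4·tan 12.90° = 1.695 m.
Layer 2: sin θ = 997·sin 12.9°/841 = 0.2647, θ = 15.35°; offset = 27.2·tan 15.35° = 7.465 m.
Layer 3: sin θ = 1781·sin 12.9°/841 = 0.4728, θ = 28.21°; offset = 13.1·tan 28.21° = 7.029 m.
Total horizontal offset = 16.188 m.

16.2 m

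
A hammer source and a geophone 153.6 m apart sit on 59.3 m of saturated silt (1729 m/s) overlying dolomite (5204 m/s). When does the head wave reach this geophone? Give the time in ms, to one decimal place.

θ_c = arcsin(V₁/V₂) = arcsin(1729/5204) = 19.41°, cos θ_c = 0.9432.
Intercept time tᵢ = 2h cos θ_c / V₁ = 2·59.3·0.9432/1729 = 0.06470 s.
t = x/V₂ + tᵢ = 153.6/5204 + 0.06470 = 0.09421 s.

94.2 ms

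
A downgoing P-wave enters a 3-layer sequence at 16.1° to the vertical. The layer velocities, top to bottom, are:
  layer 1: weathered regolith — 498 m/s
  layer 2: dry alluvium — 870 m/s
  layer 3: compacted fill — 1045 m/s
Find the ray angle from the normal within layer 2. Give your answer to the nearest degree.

Snell's law across each interface conserves sin θ / V, so sin θ_2 = V_2·sin θ₁/V₁.
sin θ_2 = 870 × sin 16.1° / 498 = 0.4845.
θ_2 = 28.98° from the vertical.

29°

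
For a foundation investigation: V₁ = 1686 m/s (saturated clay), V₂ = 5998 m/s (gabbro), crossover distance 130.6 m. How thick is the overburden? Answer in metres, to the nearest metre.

49 m

h = (x_cross/2)·√((V₂−V₁)/(V₂+V₁)).
(V₂−V₁)/(V₂+V₁) = (5998−1686)/(5998+1686) = 0.5612; √ = 0.7491.
h = (130.6/2)·0.7491 = 48.92 m.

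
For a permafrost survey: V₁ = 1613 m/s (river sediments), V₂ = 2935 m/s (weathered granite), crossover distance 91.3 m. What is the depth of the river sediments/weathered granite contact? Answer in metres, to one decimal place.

h = (x_cross/2)·√((V₂−V₁)/(V₂+V₁)).
(V₂−V₁)/(V₂+V₁) = (2935−1613)/(2935+1613) = 0.2907; √ = 0.5391.
h = (91.3/2)·0.5391 = 24.61 m.

24.6 m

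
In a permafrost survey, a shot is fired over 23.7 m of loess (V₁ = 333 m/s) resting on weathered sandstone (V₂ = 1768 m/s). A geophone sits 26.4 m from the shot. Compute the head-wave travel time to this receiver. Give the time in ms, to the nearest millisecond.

155 ms

t = x/V₂ + 2h·√(V₂²−V₁²)/(V₁V₂).
√(V₂²−V₁²) = √(1768²−333²) = 1736.4 m/s; delay term = 2·23.7·1736.4/(333·1768) = 0.13979 s.
t = 26.4/1768 + 0.13979 = 0.15473 s.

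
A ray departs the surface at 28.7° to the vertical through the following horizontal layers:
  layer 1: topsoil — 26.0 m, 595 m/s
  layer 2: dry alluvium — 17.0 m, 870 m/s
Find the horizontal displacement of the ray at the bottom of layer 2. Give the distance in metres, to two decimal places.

Apply Snell's law at each interface; in layer i the horizontal offset is hᵢ·tan θᵢ.
Layer 1: θ = 28.70°; offset = 26.0·tan 28.70° = 14.2346 m.
Layer 2: sin θ = 870·sin 28.7°/595 = 0.7022, θ = 44.60°; offset = 17.0·tan 44.60° = 16.7653 m.
Σ offsets = 30.9999 m.

31.00 m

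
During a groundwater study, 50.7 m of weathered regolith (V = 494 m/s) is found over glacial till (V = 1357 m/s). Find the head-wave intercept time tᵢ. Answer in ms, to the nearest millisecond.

tᵢ = 2h·√(V₂²−V₁²)/(V₁V₂).
√(V₂²−V₁²) = √(1357²−494²) = 1263.9 m/s.
tᵢ = 2·50.7·1263.9/(494·1357) = 0.19118 s.

191 ms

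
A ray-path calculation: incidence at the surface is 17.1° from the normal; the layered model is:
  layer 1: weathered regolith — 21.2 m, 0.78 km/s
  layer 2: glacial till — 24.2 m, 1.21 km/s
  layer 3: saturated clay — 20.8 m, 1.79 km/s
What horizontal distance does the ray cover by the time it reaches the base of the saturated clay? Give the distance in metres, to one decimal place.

Ray parameter p = sin 17.1° / 0.78 km/s = 3.7697e-01 s/km.
Layer 1: θ = 17.10°; offset = 21.2·tan 17.10° = 6.522 m.
Layer 2: sin θ = p·1.21 = 0.4561 → θ = 27.14°; offset = 24.2·tan 27.14° = 12.404 m.
Layer 3: sin θ = p·1.79 = 0.6748 → θ = 42.44°; offset = 20.8·tan 42.44° = 19.018 m.
Total horizontal offset = 37.944 m.

37.9 m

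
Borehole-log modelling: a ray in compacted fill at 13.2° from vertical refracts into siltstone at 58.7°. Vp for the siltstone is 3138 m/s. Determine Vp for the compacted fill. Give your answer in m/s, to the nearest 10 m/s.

840 m/s

Snell's law: sin 13.2°/V₁ = sin 58.7°/V₂.
V₁ = V₂·sin 13.2°/sin 58.7° = 3138 × 0.2672 = 838.62 m/s.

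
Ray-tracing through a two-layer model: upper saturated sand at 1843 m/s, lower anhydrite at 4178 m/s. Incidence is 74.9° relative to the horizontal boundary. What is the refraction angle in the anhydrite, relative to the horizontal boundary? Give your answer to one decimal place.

Convert to the normal: θ₁ = 90° − 74.9° = 15.1°.
sin θ₁/V₁ = sin θ₂/V₂ ⇒ sin θ₂ = 4178·sin 15.1°/1843 = 4178·0.2605/1843 = 0.5906.
θ₂ = sin⁻¹(0.5906) = 36.20° (from vertical).
From the interface: 90° − 36.20° = 53.80°.

53.8°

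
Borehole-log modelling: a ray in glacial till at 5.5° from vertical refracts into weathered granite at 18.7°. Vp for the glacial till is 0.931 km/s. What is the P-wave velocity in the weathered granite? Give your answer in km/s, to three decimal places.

3.114 km/s

sin 5.5° = 0.0958; sin 18.7° = 0.3206.
V₂ = V₁·(sin θ₂/sin θ₁) = 0.931·(0.3206/0.0958) = 3.114 km/s.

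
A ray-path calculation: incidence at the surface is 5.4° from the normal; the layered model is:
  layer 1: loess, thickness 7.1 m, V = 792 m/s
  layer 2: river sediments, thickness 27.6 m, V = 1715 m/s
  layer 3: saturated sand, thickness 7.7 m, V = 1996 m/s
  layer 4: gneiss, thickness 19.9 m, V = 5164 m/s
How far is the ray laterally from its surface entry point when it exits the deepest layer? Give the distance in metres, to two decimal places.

Ray parameter p = sin 5.4° / 792 m/s = 1.1882e-04 s/m.
Layer 1: θ = 5.40°; offset = 7.1·tan 5.40° = 0.6711 m.
Layer 2: sin θ = p·1715 = 0.2038 → θ = 11.76°; offset = 27.6·tan 11.76° = 5.7449 m.
Layer 3: sin θ = p·1996 = 0.2372 → θ = 13.72°; offset = 7.7·tan 13.72° = 1.8799 m.
Layer 4: sin θ = p·5164 = 0.6136 → θ = 37.85°; offset = 19.9·tan 37.85° = 15.4642 m.
Σ offsets = 23.7602 m.

23.76 m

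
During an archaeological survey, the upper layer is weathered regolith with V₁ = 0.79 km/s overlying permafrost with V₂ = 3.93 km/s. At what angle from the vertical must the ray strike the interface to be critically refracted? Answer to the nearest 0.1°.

Critical incidence: sin θ_c = V₁/V₂ = 0.79/3.93 = 0.2010.
θ_c = arcsin 0.2010 = 11.60°.

11.6°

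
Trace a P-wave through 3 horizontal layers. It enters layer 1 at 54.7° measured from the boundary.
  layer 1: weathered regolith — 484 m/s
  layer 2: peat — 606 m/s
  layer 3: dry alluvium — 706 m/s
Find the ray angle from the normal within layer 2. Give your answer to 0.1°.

46.3°

From the normal: θ₁ = 90° − 54.7° = 35.3°.
Snell's law across each interface conserves sin θ / V, so sin θ_2 = V_2·sin θ₁/V₁.
sin θ_2 = 606 × sin 35.3° / 484 = 0.7235.
θ_2 = 46.35° from the vertical.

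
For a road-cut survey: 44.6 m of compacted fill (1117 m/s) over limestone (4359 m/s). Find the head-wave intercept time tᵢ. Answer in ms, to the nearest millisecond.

θ_c = arcsin(V₁/V₂) = arcsin(1117/4359) = 14.85°; cos θ_c = 0.9666.
tᵢ = 2h·cos θ_c / V₁ = 2·44.6·0.9666 / 1117 = 0.07719 s.

77 ms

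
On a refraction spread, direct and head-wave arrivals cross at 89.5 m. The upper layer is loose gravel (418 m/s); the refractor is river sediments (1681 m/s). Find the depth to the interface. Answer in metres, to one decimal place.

x_cross = 2h·√((V₂+V₁)/(V₂−V₁)) → h = x_cross / (2·√((V₂+V₁)/(V₂−V₁))).
√((V₂+V₁)/(V₂−V₁)) = √((1681+418)/(1681−418)) = 1.2892.
h = 89.5 / (2·1.2892) = 34.71 m.

34.7 m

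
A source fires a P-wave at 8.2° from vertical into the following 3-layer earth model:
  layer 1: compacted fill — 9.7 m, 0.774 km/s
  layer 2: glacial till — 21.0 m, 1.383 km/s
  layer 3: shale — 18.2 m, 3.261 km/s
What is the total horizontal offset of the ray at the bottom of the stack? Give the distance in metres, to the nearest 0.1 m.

p = sin θ₁/V₁ = sin 8.2°/0.774 = 1.8428e-01 s/km is conserved through the stack.
Layer 1: θ = 8.20°; offset = 9.7·tan 8.20° = 1.398 m.
Layer 2: sin θ = p·1.383 = 0.2549 → θ = 14.76°; offset = 21.0·tan 14.76° = 5.535 m.
Layer 3: sin θ = p·3.261 = 0.6009 → θ = 36.94°; offset = 18.2·tan 36.94° = 13.683 m.
Σ offsets = 20.615 m.

20.6 m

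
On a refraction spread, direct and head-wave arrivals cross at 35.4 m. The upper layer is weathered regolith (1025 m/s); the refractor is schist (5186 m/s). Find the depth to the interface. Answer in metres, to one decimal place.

x_cross = 2h·√((V₂+V₁)/(V₂−V₁)) → h = x_cross / (2·√((V₂+V₁)/(V₂−V₁))).
√((V₂+V₁)/(V₂−V₁)) = √((5186+1025)/(5186−1025)) = 1.2217.
h = 35.4 / (2·1.2217) = 14.49 m.

14.5 m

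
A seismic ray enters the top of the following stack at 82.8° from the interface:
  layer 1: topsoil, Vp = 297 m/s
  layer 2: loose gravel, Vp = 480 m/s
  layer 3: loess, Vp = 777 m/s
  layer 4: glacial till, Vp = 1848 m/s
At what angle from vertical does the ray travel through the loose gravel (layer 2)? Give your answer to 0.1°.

11.7°

From the normal: θ₁ = 90° − 82.8° = 7.2°.
Snell's law across each interface conserves sin θ / V, so sin θ_2 = V_2·sin θ₁/V₁.
sin θ_2 = 480 × sin 7.2° / 297 = 0.2026.
θ_2 = arcsin 0.2026 = 11.69°.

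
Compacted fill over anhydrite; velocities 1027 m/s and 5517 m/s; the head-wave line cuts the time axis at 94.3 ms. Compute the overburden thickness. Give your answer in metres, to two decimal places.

h = tᵢ·V₁·V₂ / (2·√(V₂²−V₁²)).
√(V₂²−V₁²) = √(5517² − 1027²) = 5420.6 m/s.
h = 0.0943 s × 1027 × 5517 / (2 × 5420.6) = 49.28 m.

49.28 m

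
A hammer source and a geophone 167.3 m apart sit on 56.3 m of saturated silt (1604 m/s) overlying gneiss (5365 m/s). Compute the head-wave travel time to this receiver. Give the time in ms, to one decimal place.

t = x/V₂ + 2h·√(V₂²−V₁²)/(V₁V₂).
√(V₂²−V₁²) = √(5365²−1604²) = 5119.6 m/s; delay term = 2·56.3·5119.6/(1604·5365) = 0.06699 s.
t = 167.3/5365 + 0.06699 = 0.09817 s.

98.2 ms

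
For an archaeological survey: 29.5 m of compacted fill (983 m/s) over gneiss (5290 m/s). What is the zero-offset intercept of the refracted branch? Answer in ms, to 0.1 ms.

59.0 ms

θ_c = arcsin(V₁/V₂) = arcsin(983/5290) = 10.71°; cos θ_c = 0.9826.
tᵢ = 2h·cos θ_c / V₁ = 2·29.5·0.9826 / 983 = 0.05897 s.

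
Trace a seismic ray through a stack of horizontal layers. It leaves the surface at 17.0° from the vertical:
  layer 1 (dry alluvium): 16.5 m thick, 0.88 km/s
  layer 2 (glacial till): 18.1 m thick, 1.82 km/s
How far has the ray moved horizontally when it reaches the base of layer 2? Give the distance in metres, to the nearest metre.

Apply Snell's law at each interface; in layer i the horizontal offset is hᵢ·tan θᵢ.
Layer 1: θ = 17.00°; offset = 16.5·tan 17.00° = 5.045 m.
Layer 2: sin θ = 1.82·sin 17.0°/0.88 = 0.6047, θ = 37.21°; offset = 18.1·tan 37.21° = 13.741 m.
Total horizontal offset = 18.786 m.

19 m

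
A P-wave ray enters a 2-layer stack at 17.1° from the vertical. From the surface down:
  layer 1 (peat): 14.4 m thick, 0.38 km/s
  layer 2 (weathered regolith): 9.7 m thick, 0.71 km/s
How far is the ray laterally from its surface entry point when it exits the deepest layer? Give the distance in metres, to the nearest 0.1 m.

10.8 m

p = sin θ₁/V₁ = sin 17.1°/0.38 = 7.7379e-01 s/km is conserved through the stack.
Layer 1: θ = 17.10°; offset = 14.4·tan 17.10° = 4.430 m.
Layer 2: sin θ = p·0.71 = 0.5494 → θ = 33.33°; offset = 9.7·tan 33.33° = 6.378 m.
Summing the layer offsets gives 10.808 m.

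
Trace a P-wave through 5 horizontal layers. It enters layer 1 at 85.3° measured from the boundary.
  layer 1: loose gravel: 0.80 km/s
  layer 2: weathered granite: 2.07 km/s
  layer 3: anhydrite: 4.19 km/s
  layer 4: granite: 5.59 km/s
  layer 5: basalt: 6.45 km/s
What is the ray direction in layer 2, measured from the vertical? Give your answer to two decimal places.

12.24°

From the normal: θ₁ = 90° − 85.3° = 4.7°.
Snell's law across each interface conserves sin θ / V, so sin θ_2 = V_2·sin θ₁/V₁.
sin θ_2 = 2.07 × sin 4.7° / 0.80 = 0.2120.
θ_2 = 12.24° from the vertical.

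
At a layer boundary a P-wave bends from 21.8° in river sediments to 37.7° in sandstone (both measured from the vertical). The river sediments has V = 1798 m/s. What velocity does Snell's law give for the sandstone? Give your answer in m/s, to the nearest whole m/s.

2961 m/s

Snell's law: sin 21.8°/V₁ = sin 37.7°/V₂.
V₂ = V₁·sin 37.7°/sin 21.8° = 1798 × 1.6467 = 2960.75 m/s.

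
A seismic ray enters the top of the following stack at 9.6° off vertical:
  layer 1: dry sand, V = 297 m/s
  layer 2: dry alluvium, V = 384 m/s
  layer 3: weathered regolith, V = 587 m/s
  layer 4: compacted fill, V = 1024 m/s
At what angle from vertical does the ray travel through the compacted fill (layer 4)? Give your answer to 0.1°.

35.1°

Ray parameter p = sin 9.6° / 297 = 5.6151e-04 s/m.
sin θ_4 = p·V_4 = 5.6151e-04 × 1024 = 0.5750.
θ_4 = 35.10° from the vertical.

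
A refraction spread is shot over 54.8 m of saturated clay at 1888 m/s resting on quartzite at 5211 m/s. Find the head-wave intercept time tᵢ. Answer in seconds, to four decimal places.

0.0541 s

tᵢ = 2h·√(V₂²−V₁²)/(V₁V₂).
√(V₂²−V₁²) = √(5211²−1888²) = 4857.0 m/s.
tᵢ = 2·54.8·4857.0/(1888·5211) = 0.05411 s.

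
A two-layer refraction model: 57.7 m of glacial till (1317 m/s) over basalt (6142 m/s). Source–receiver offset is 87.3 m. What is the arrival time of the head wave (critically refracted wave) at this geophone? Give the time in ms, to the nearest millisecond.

θ_c = arcsin(V₁/V₂) = arcsin(1317/6142) = 12.38°, cos θ_c = 0.9767.
Intercept time tᵢ = 2h cos θ_c / V₁ = 2·57.7·0.9767/1317 = 0.08559 s.
t = x/V₂ + tᵢ = 87.3/6142 + 0.08559 = 0.09980 s.

100 ms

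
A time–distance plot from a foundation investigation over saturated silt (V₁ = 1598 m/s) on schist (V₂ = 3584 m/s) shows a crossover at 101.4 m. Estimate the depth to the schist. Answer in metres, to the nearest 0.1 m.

x_cross = 2h·√((V₂+V₁)/(V₂−V₁)) → h = x_cross / (2·√((V₂+V₁)/(V₂−V₁))).
√((V₂+V₁)/(V₂−V₁)) = √((3584+1598)/(3584−1598)) = 1.6153.
h = 101.4 / (2·1.6153) = 31.39 m.

31.4 m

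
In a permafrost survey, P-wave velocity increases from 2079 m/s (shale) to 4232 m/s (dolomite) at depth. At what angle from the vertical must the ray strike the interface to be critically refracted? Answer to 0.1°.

29.4°

At critical incidence the refracted ray runs along the interface (θ₂ = 90°), so sin θ_c = V₁/V₂.
θ_c = arcsin(2079/4232) = arcsin 0.4913 = 29.42°.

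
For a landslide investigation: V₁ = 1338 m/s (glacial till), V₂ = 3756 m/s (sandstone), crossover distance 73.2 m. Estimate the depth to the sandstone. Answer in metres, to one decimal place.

25.2 m

x_cross = 2h·√((V₂+V₁)/(V₂−V₁)) → h = x_cross / (2·√((V₂+V₁)/(V₂−V₁))).
√((V₂+V₁)/(V₂−V₁)) = √((3756+1338)/(3756−1338)) = 1.4514.
h = 73.2 / (2·1.4514) = 25.22 m.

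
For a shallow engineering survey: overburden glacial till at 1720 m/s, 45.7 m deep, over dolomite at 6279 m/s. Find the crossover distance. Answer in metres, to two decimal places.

121.07 m

θ_c = arcsin(1720/6279) = 15.90°, so cos θ_c = 0.9617 and tᵢ = 2h cos θ_c/V₁ = 0.0511 s.
At crossover x/V₁ = x/V₂ + tᵢ ⇒ x = tᵢ/(1/V₁ − 1/V₂) = 0.05111/(5.8140e-04 − 1.5926e-04) = 121.07 m.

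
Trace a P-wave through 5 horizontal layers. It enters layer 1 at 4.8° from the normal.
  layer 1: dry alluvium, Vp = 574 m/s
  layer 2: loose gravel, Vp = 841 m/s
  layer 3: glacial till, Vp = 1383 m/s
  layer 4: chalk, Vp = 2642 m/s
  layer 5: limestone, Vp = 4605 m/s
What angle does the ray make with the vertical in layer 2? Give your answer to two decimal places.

Ray parameter p = sin 4.8° / 574 = 1.4578e-04 s/m.
sin θ_2 = p·V_2 = 1.4578e-04 × 841 = 0.1226.
θ_2 = 7.04° from the vertical.

7.04°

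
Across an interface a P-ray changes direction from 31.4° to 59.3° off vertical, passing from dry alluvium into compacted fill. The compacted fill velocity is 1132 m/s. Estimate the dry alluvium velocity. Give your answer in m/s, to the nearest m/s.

686 m/s

sin 31.4° = 0.5210; sin 59.3° = 0.8599.
V₁ = V₂·(sin θ₁/sin θ₂) = 1132·(0.5210/0.8599) = 685.91 m/s.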